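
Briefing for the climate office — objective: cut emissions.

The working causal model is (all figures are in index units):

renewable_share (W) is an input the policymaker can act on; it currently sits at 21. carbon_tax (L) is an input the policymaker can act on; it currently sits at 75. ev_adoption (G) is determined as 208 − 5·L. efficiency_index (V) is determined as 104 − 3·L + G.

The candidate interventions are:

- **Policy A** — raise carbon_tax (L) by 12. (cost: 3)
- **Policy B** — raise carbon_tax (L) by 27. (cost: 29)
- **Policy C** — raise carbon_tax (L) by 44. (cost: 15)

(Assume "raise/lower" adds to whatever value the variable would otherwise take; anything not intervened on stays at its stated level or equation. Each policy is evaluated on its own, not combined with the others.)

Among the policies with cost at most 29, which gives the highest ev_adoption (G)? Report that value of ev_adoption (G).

-227

Policy A (L + 12):
  L = 75 + 12 = 87
  G = 208 − 5·87 = -227
Policy B (L + 27):
  L = 75 + 27 = 102
  G = 208 − 5·102 = -302
Policy C (L + 44):
  L = 75 + 44 = 119
  G = 208 − 5·119 = -387
Comparing — Policy A: G=-227, Policy B: G=-302, Policy C: G=-387. Highest is -227 (Policy A).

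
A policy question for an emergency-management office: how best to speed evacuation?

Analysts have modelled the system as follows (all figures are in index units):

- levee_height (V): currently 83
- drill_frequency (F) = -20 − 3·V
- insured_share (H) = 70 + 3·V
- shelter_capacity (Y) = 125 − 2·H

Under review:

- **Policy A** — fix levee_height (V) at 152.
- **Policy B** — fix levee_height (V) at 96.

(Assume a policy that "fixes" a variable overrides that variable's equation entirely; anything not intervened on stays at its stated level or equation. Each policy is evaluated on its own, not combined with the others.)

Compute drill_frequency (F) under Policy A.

Policy A (V := 152):
  V = 152
  F = -20 − 3·152 = -476

-476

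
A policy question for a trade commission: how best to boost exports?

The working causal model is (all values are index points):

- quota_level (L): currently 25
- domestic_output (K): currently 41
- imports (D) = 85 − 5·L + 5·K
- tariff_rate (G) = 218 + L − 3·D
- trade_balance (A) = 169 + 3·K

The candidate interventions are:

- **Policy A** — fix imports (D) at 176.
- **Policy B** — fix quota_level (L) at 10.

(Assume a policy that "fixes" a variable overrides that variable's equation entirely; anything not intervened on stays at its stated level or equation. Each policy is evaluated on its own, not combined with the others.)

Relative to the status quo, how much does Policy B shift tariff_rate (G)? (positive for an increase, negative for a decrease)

-240

Baseline:
  L = 25
  K = 41
  D = 85 − 5·25 + 5·41 = 165
  G = 218 + 25 − 3·165 = -252
Policy B (L := 10):
  L = 10
  K = 41
  D = 85 − 5·10 + 5·41 = 240
  G = 218 + 10 − 3·240 = -492
Change in G: -492 − (-252) = -240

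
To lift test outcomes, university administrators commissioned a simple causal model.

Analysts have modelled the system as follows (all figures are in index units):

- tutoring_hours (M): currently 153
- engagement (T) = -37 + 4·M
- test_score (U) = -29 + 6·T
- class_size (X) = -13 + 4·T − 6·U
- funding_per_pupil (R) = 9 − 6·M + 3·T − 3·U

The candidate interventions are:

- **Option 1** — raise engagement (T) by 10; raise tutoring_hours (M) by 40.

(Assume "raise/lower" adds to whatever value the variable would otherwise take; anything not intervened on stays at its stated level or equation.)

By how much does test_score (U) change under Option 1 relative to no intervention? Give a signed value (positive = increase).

Baseline:
  M = 153
  T = -37 + 4·153 = 575
  U = -29 + 6·575 = 3421
Option 1 (T + 10, M + 40):
  M = 153 + 40 = 193
  T = -37 + 4·193 (+10 from intervention) = 745
  U = -29 + 6·745 = 4441
Change in U: 4441 − 3421 = 1020

1020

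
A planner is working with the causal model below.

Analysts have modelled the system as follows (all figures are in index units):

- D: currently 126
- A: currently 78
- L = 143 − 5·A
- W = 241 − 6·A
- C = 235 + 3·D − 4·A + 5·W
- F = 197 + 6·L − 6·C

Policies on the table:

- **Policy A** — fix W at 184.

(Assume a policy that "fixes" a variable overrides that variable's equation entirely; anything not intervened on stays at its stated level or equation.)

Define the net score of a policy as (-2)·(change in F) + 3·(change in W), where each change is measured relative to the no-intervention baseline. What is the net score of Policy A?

25893

Baseline:
  D = 126
  A = 78
  L = 143 − 5·78 = -247
  W = 241 − 6·78 = -227
  C = 235 + 3·126 − 4·78 + 5·(-227) = -834
  F = 197 + 6·(-247) − 6·(-834) = 3719
Policy A (W := 184):
  D = 126
  A = 78
  L = 143 − 5·78 = -247
  W = 184
  C = 235 + 3·126 − 4·78 + 5·184 = 1221
  F = 197 + 6·(-247) − 6·1221 = -8611
ΔF = -8611 − 3719 = -12330; ΔW = 184 − (-227) = 411
Score = (-2)·(-12330) + 3·411 = 25893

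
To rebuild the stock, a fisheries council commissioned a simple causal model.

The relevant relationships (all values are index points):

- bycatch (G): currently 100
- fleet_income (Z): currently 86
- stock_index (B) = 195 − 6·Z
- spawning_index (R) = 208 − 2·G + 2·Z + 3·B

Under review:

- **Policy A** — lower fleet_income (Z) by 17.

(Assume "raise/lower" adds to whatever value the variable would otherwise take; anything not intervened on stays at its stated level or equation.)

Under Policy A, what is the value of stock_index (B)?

Policy A (Z − 17):
  Z = 86 − 17 = 69
  B = 195 − 6·69 = -219

-219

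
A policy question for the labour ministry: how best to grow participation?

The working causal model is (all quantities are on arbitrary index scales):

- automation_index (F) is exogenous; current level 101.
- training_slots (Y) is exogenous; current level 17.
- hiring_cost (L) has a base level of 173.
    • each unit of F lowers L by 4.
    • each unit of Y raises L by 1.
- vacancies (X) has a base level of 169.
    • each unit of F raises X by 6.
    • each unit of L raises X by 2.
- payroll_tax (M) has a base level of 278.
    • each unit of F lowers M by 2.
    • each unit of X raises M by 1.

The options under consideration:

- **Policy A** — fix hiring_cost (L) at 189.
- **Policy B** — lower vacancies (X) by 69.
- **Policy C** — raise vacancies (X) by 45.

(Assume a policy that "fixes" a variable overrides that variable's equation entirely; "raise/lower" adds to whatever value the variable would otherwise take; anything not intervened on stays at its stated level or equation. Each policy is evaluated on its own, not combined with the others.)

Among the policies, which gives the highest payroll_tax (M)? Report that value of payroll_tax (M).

1229

Policy A (L := 189):
  F = 101
  Y = 17
  L = 189
  X = 169 + 6·101 + 2·189 = 1153
  M = 278 − 2·101 + 1153 = 1229
Policy B (X − 69):
  F = 101
  Y = 17
  L = 173 − 4·101 + 17 = -214
  X = 169 + 6·101 + 2·(-214) (−69 from intervention) = 278
  M = 278 − 2·101 + 278 = 354
Policy C (X + 45):
  F = 101
  Y = 17
  L = 173 − 4·101 + 17 = -214
  X = 169 + 6·101 + 2·(-214) (+45 from intervention) = 392
  M = 278 − 2·101 + 392 = 468
Comparing — Policy A: M=1229, Policy B: M=354, Policy C: M=468. Highest is 1229 (Policy A).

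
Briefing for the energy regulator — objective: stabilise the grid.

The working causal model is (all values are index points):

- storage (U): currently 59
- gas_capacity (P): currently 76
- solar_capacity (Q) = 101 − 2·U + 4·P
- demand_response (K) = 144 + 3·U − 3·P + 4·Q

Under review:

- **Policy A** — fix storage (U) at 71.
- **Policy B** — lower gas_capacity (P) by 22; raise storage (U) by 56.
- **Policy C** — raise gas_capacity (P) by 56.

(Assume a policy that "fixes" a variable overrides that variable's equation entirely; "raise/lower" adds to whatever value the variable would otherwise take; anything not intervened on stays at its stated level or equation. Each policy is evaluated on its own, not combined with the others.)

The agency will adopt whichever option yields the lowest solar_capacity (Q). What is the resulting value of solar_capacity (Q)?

87

Policy A (U := 71):
  U = 71
  P = 76
  Q = 101 − 2·71 + 4·76 = 263
Policy B (P − 22, U + 56):
  U = 59 + 56 = 115
  P = 76 − 22 = 54
  Q = 101 − 2·115 + 4·54 = 87
Policy C (P + 56):
  U = 59
  P = 76 + 56 = 132
  Q = 101 − 2·59 + 4·132 = 511
Comparing — Policy A: Q=263, Policy B: Q=87, Policy C: Q=511. Lowest is 87 (Policy B).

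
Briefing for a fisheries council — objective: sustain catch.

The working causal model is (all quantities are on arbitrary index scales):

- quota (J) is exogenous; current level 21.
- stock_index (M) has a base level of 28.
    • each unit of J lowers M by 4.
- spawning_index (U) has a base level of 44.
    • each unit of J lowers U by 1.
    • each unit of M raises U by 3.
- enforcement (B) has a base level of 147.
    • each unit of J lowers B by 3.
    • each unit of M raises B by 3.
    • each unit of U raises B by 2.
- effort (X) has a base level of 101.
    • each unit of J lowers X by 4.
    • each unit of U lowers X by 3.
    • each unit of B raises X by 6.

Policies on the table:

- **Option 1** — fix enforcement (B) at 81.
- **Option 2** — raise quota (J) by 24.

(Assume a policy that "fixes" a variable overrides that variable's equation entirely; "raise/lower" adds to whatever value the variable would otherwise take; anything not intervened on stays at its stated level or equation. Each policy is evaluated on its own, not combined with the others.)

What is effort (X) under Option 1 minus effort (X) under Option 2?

Option 1 (B := 81):
  J = 21
  M = 28 − 4·21 = -56
  U = 44 − 21 + 3·(-56) = -145
  B = 81
  X = 101 − 4·21 − 3·(-145) + 6·81 = 938
Option 2 (J + 24):
  J = 21 + 24 = 45
  M = 28 − 4·45 = -152
  U = 44 − 45 + 3·(-152) = -457
  B = 147 − 3·45 + 3·(-152) + 2·(-457) = -1358
  X = 101 − 4·45 − 3·(-457) + 6·(-1358) = -6856
X: 938 − (-6856) = 7794

7794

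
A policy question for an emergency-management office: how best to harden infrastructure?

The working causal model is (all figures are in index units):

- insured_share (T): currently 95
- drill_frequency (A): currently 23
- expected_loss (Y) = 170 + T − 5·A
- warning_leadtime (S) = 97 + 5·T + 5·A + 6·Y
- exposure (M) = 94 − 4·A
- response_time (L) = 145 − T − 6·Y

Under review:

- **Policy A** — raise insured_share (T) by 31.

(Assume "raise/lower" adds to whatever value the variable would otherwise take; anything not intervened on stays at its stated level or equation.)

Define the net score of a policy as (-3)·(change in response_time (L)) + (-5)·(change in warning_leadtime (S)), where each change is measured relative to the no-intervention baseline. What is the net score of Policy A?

Baseline:
  T = 95
  A = 23
  Y = 170 + 95 − 5·23 = 150
  S = 97 + 5·95 + 5·23 + 6·150 = 1587
  L = 145 − 95 − 6·150 = -850
Policy A (T + 31):
  T = 95 + 31 = 126
  A = 23
  Y = 170 + 126 − 5·23 = 181
  S = 97 + 5·126 + 5·23 + 6·181 = 1928
  L = 145 − 126 − 6·181 = -1067
ΔL = -1067 − (-850) = -217; ΔS = 1928 − 1587 = 341
Score = (-3)·(-217) + (-5)·341 = -1054

-1054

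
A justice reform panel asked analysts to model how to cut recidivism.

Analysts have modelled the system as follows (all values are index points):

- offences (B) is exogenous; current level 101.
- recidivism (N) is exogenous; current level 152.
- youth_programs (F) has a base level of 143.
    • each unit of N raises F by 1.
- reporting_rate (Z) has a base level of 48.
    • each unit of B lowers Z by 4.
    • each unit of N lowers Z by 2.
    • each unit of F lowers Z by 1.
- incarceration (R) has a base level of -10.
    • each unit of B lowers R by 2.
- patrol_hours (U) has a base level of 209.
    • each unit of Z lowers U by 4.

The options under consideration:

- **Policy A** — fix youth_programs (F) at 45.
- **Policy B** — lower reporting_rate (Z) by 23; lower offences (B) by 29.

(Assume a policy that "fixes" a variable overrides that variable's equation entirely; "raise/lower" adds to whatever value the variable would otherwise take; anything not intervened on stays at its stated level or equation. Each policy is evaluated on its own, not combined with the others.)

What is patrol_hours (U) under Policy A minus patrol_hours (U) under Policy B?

Policy A (F := 45):
  B = 101
  N = 152
  F = 45
  Z = 48 − 4·101 − 2·152 − 45 = -705
  U = 209 − 4·(-705) = 3029
Policy B (Z − 23, B − 29):
  B = 101 − 29 = 72
  N = 152
  F = 143 + 152 = 295
  Z = 48 − 4·72 − 2·152 − 295 (−23 from intervention) = -862
  U = 209 − 4·(-862) = 3657
U: 3029 − 3657 = -628

-628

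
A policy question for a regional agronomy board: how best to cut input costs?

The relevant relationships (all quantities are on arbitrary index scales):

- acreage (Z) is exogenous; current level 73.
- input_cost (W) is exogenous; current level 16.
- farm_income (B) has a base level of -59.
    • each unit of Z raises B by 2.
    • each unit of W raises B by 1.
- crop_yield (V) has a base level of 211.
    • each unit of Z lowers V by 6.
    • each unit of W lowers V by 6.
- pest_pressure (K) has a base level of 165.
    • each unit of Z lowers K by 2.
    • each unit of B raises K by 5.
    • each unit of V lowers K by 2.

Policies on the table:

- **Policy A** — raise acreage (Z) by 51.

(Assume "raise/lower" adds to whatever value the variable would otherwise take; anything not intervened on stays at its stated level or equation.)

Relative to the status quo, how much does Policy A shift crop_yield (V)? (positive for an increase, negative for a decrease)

Baseline:
  Z = 73
  W = 16
  V = 211 − 6·73 − 6·16 = -323
Policy A (Z + 51):
  Z = 73 + 51 = 124
  W = 16
  V = 211 − 6·124 − 6·16 = -629
Change in V: -629 − (-323) = -306

-306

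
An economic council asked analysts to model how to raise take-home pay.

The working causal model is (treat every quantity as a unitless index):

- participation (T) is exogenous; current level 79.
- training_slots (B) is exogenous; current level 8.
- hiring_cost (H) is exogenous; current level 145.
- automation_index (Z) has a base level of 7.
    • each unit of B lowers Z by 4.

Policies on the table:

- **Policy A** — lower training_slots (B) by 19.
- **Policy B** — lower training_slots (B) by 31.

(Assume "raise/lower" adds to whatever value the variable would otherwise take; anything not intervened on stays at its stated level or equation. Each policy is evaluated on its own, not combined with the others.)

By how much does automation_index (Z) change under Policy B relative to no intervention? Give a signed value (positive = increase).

124

Baseline:
  B = 8
  Z = 7 − 4·8 = -25
Policy B (B − 31):
  B = 8 − 31 = -23
  Z = 7 − 4·(-23) = 99
Change in Z: 99 − (-25) = 124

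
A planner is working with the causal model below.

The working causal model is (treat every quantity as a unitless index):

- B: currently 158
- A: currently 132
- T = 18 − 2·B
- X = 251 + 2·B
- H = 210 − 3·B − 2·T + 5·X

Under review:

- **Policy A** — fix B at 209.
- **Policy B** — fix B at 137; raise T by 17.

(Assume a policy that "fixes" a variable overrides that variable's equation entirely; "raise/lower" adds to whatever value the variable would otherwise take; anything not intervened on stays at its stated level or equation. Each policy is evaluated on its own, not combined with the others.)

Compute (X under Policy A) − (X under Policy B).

Policy A (B := 209):
  B = 209
  X = 251 + 2·209 = 669
Policy B (B := 137, T + 17):
  B = 137
  X = 251 + 2·137 = 525
X: 669 − 525 = 144

144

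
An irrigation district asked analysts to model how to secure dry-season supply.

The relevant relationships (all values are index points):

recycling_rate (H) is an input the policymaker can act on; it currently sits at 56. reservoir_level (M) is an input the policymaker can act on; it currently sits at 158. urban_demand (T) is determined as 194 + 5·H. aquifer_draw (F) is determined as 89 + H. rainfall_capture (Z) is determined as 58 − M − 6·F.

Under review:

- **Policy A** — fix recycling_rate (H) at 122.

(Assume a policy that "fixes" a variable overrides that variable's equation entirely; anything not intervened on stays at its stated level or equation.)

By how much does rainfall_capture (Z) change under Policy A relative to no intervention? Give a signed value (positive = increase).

Baseline:
  H = 56
  M = 158
  F = 89 + 56 = 145
  Z = 58 − 158 − 6·145 = -970
Policy A (H := 122):
  H = 122
  M = 158
  F = 89 + 122 = 211
  Z = 58 − 158 − 6·211 = -1366
Change in Z: -1366 − (-970) = -396

-396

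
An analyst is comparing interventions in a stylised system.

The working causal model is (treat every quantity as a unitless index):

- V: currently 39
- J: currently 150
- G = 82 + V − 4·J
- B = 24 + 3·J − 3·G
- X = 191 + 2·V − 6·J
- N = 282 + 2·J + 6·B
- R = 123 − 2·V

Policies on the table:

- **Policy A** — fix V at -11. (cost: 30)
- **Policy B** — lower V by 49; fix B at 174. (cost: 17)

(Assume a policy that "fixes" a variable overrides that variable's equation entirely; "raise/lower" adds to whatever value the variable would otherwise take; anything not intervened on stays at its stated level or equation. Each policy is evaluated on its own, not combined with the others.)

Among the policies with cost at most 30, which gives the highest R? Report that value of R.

Policy A (V := -11):
  V = -11
  R = 123 − 2·(-11) = 145
Policy B (V − 49, B := 174):
  V = 39 − 49 = -10
  R = 123 − 2·(-10) = 143
Comparing — Policy A: R=145, Policy B: R=143. Highest is 145 (Policy A).

145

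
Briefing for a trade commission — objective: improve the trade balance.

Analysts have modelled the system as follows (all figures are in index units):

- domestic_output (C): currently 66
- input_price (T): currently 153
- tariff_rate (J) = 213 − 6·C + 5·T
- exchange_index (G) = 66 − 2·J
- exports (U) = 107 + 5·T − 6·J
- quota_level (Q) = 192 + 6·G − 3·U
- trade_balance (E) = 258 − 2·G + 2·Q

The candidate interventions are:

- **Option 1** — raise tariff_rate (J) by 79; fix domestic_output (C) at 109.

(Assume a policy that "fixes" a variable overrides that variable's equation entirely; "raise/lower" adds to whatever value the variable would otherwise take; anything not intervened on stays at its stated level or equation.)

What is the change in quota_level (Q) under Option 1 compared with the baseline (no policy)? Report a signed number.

-1074

Baseline:
  C = 66
  T = 153
  J = 213 − 6·66 + 5·153 = 582
  G = 66 − 2·582 = -1098
  U = 107 + 5·153 − 6·582 = -2620
  Q = 192 + 6·(-1098) − 3·(-2620) = 1464
Option 1 (J + 79, C := 109):
  C = 109
  T = 153
  J = 213 − 6·109 + 5·153 (+79 from intervention) = 403
  G = 66 − 2·403 = -740
  U = 107 + 5·153 − 6·403 = -1546
  Q = 192 + 6·(-740) − 3·(-1546) = 390
Change in Q: 390 − 1464 = -1074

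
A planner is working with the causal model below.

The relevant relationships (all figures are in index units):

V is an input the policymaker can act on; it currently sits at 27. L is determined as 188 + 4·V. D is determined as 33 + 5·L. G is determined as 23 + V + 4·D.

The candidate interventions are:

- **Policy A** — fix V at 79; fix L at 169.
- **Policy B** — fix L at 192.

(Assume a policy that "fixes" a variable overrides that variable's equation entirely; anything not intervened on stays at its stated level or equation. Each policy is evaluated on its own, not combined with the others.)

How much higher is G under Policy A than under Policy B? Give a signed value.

Policy A (V := 79, L := 169):
  V = 79
  L = 169
  D = 33 + 5·169 = 878
  G = 23 + 79 + 4·878 = 3614
Policy B (L := 192):
  V = 27
  L = 192
  D = 33 + 5·192 = 993
  G = 23 + 27 + 4·993 = 4022
G: 3614 − 4022 = -408

-408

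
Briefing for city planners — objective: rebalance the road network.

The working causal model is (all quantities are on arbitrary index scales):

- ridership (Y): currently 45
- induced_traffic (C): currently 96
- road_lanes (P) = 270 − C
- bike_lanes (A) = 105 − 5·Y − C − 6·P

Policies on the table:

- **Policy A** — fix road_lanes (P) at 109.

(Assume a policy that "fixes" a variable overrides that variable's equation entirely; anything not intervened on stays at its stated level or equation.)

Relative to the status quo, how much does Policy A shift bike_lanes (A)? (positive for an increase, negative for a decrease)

Baseline:
  Y = 45
  C = 96
  P = 270 − 96 = 174
  A = 105 − 5·45 − 96 − 6·174 = -1260
Policy A (P := 109):
  Y = 45
  C = 96
  P = 109
  A = 105 − 5·45 − 96 − 6·109 = -870
Change in A: -870 − (-1260) = 390

390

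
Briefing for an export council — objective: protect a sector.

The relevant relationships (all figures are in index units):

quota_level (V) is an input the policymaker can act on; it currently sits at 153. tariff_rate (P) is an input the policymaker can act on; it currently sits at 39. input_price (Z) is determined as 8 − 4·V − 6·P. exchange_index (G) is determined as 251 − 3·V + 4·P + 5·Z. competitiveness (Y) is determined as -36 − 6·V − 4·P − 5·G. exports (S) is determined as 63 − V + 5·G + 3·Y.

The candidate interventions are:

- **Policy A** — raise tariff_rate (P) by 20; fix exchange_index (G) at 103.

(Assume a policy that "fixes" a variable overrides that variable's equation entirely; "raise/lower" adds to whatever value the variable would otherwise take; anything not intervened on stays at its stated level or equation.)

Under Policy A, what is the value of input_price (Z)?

Policy A (P + 20, G := 103):
  V = 153
  P = 39 + 20 = 59
  Z = 8 − 4·153 − 6·59 = -958

-958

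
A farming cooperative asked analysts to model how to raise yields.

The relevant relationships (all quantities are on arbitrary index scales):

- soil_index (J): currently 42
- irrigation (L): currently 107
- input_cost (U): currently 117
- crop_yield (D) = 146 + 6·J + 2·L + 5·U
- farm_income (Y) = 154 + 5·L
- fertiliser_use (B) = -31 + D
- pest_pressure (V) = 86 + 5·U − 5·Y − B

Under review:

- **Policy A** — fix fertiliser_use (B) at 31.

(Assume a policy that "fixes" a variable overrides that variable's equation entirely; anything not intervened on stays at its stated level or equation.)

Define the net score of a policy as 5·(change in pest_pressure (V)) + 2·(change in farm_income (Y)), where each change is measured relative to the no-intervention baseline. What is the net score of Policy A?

Baseline:
  J = 42
  L = 107
  U = 117
  D = 146 + 6·42 + 2·107 + 5·117 = 1197
  Y = 154 + 5·107 = 689
  B = -31 + 1197 = 1166
  V = 86 + 5·117 − 5·689 − 1166 = -3940
Policy A (B := 31):
  J = 42
  L = 107
  U = 117
  D = 146 + 6·42 + 2·107 + 5·117 = 1197
  Y = 154 + 5·107 = 689
  B = 31
  V = 86 + 5·117 − 5·689 − 31 = -2805
ΔV = -2805 − (-3940) = 1135; ΔY = 689 − 689 = 0
Score = 5·1135 + 2·0 = 5675

5675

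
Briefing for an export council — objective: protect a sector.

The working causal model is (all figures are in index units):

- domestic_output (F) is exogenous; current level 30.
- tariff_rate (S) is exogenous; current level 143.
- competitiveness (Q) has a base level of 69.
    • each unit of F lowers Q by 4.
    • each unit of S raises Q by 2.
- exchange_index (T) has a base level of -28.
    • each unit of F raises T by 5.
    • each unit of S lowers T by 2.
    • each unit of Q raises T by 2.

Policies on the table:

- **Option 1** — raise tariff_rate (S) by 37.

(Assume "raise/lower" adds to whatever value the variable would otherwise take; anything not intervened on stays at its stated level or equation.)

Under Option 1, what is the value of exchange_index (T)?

Option 1 (S + 37):
  F = 30
  S = 143 + 37 = 180
  Q = 69 − 4·30 + 2·180 = 309
  T = -28 + 5·30 − 2·180 + 2·309 = 380

380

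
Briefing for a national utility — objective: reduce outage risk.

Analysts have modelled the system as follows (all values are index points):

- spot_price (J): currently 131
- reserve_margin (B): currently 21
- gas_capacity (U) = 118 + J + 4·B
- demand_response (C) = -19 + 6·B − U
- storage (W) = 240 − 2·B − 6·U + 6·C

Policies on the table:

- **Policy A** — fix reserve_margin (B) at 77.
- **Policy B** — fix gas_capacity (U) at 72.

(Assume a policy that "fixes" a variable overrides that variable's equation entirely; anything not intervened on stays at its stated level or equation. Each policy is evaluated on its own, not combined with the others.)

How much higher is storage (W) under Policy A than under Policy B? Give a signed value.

Policy A (B := 77):
  J = 131
  B = 77
  U = 118 + 131 + 4·77 = 557
  C = -19 + 6·77 − 557 = -114
  W = 240 − 2·77 − 6·557 + 6·(-114) = -3940
Policy B (U := 72):
  J = 131
  B = 21
  U = 72
  C = -19 + 6·21 − 72 = 35
  W = 240 − 2·21 − 6·72 + 6·35 = -24
W: -3940 − (-24) = -3916

-3916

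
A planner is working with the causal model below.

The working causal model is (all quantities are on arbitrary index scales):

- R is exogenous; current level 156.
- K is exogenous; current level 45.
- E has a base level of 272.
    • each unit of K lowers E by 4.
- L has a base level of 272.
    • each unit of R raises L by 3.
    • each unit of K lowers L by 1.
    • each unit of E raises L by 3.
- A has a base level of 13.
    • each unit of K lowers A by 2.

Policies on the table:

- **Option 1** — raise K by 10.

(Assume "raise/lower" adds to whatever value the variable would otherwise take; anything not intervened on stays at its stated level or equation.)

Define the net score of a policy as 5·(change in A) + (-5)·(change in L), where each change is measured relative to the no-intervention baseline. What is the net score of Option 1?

550

Baseline:
  R = 156
  K = 45
  E = 272 − 4·45 = 92
  L = 272 + 3·156 − 45 + 3·92 = 971
  A = 13 − 2·45 = -77
Option 1 (K + 10):
  R = 156
  K = 45 + 10 = 55
  E = 272 − 4·55 = 52
  L = 272 + 3·156 − 55 + 3·52 = 841
  A = 13 − 2·55 = -97
ΔA = -97 − (-77) = -20; ΔL = 841 − 971 = -130
Score = 5·(-20) + (-5)·(-130) = 550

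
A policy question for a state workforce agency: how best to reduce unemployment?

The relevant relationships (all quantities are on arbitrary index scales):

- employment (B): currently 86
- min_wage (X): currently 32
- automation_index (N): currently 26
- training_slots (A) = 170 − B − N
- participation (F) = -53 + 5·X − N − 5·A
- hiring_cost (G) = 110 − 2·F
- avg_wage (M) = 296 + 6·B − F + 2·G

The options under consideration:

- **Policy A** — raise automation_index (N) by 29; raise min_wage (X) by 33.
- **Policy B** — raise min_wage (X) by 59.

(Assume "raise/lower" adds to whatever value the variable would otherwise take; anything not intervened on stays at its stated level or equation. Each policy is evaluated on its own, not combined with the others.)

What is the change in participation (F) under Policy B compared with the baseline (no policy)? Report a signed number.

295

Baseline:
  B = 86
  X = 32
  N = 26
  A = 170 − 86 − 26 = 58
  F = -53 + 5·32 − 26 − 5·58 = -209
Policy B (X + 59):
  B = 86
  X = 32 + 59 = 91
  N = 26
  A = 170 − 86 − 26 = 58
  F = -53 + 5·91 − 26 − 5·58 = 86
Change in F: 86 − (-209) = 295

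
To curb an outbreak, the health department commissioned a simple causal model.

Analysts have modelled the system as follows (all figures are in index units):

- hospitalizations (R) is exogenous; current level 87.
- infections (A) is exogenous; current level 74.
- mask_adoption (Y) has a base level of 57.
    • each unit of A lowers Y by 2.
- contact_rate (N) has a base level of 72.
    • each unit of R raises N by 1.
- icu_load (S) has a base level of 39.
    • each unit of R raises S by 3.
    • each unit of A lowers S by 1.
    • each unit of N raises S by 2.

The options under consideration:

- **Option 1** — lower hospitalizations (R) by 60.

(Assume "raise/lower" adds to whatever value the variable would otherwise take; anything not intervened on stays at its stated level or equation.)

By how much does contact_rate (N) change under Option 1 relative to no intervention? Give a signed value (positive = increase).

Baseline:
  R = 87
  N = 72 + 87 = 159
Option 1 (R − 60):
  R = 87 − 60 = 27
  N = 72 + 27 = 99
Change in N: 99 − 159 = -60

-60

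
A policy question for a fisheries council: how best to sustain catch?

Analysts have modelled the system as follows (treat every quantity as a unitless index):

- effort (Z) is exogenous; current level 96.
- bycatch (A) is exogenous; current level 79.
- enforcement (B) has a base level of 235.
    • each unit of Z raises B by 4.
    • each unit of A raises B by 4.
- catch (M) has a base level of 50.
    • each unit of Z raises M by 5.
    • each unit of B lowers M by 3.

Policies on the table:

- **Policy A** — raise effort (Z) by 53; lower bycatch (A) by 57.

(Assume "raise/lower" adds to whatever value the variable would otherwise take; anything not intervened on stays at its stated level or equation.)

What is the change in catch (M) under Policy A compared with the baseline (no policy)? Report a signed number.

313

Baseline:
  Z = 96
  A = 79
  B = 235 + 4·96 + 4·79 = 935
  M = 50 + 5·96 − 3·935 = -2275
Policy A (Z + 53, A − 57):
  Z = 96 + 53 = 149
  A = 79 − 57 = 22
  B = 235 + 4·149 + 4·22 = 919
  M = 50 + 5·149 − 3·919 = -1962
Change in M: -1962 − (-2275) = 313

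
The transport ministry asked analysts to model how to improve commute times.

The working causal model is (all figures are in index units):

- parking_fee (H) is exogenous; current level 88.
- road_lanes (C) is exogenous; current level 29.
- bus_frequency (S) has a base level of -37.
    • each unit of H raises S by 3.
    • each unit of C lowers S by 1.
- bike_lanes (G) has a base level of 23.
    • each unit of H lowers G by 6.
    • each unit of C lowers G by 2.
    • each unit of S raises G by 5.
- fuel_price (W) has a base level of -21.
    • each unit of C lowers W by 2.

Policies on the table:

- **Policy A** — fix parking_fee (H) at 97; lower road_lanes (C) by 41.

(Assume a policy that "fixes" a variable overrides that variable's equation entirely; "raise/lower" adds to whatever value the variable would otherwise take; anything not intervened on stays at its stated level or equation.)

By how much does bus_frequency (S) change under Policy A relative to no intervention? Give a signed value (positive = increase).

Baseline:
  H = 88
  C = 29
  S = -37 + 3·88 − 29 = 198
Policy A (H := 97, C − 41):
  H = 97
  C = 29 − 41 = -12
  S = -37 + 3·97 − (-12) = 266
Change in S: 266 − 198 = 68

68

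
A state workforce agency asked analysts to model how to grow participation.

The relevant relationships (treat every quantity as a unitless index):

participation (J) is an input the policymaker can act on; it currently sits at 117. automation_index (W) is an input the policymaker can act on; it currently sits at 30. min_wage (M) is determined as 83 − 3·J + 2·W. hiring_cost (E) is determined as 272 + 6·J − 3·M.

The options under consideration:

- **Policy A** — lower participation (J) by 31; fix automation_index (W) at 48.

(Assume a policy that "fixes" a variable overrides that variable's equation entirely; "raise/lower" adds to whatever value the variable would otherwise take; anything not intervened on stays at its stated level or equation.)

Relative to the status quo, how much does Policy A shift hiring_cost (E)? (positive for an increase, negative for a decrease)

-573

Baseline:
  J = 117
  W = 30
  M = 83 − 3·117 + 2·30 = -208
  E = 272 + 6·117 − 3·(-208) = 1598
Policy A (J − 31, W := 48):
  J = 117 − 31 = 86
  W = 48
  M = 83 − 3·86 + 2·48 = -79
  E = 272 + 6·86 − 3·(-79) = 1025
Change in E: 1025 − 1598 = -573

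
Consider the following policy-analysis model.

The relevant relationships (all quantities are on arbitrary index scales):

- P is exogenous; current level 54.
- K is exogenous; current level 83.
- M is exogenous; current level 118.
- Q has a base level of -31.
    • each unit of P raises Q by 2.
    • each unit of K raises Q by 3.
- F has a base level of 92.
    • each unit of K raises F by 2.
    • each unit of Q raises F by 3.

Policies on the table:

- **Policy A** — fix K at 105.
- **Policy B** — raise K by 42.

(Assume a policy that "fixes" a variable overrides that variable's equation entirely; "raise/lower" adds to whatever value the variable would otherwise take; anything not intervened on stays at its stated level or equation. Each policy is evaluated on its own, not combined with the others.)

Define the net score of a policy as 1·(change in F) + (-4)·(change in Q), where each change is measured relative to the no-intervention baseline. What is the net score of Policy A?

-22

Baseline:
  P = 54
  K = 83
  Q = -31 + 2·54 + 3·83 = 326
  F = 92 + 2·83 + 3·326 = 1236
Policy A (K := 105):
  P = 54
  K = 105
  Q = -31 + 2·54 + 3·105 = 392
  F = 92 + 2·105 + 3·392 = 1478
ΔF = 1478 − 1236 = 242; ΔQ = 392 − 326 = 66
Score = 1·242 + (-4)·66 = -22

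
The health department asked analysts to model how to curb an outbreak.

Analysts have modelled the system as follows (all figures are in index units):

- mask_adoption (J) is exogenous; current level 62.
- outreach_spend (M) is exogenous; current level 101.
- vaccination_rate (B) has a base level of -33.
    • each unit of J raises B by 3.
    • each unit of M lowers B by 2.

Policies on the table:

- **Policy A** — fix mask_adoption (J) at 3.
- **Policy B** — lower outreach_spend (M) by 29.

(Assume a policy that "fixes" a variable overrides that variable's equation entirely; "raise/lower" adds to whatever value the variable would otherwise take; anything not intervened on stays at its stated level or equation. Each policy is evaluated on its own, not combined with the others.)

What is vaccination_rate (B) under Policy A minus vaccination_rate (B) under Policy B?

Policy A (J := 3):
  J = 3
  M = 101
  B = -33 + 3·3 − 2·101 = -226
Policy B (M − 29):
  J = 62
  M = 101 − 29 = 72
  B = -33 + 3·62 − 2·72 = 9
B: -226 − 9 = -235

-235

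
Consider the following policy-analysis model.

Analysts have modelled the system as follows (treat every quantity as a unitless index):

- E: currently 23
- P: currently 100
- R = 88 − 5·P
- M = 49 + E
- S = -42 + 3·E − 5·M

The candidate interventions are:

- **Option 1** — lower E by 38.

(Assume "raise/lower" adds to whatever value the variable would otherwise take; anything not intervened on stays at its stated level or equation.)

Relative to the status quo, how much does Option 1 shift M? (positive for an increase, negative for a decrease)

Baseline:
  E = 23
  M = 49 + 23 = 72
Option 1 (E − 38):
  E = 23 − 38 = -15
  M = 49 + (-15) = 34
Change in M: 34 − 72 = -38

-38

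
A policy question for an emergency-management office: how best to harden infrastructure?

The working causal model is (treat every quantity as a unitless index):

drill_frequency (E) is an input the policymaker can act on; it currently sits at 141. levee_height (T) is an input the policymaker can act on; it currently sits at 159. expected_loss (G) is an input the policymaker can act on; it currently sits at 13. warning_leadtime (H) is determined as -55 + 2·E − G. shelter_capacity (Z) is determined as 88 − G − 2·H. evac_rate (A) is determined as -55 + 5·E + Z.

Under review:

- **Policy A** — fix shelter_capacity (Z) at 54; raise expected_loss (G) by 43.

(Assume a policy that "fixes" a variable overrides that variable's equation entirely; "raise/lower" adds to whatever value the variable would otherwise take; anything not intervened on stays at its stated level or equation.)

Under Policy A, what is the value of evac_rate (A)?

704

Policy A (Z := 54, G + 43):
  E = 141
  G = 13 + 43 = 56
  H = -55 + 2·141 − 56 = 171
  Z = 54
  A = -55 + 5·141 + 54 = 704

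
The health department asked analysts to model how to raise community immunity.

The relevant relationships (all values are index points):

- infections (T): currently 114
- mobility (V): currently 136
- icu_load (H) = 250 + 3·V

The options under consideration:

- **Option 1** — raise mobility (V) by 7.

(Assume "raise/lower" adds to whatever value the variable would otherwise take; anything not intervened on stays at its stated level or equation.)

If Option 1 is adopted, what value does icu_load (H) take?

Option 1 (V + 7):
  V = 136 + 7 = 143
  H = 250 + 3·143 = 679

679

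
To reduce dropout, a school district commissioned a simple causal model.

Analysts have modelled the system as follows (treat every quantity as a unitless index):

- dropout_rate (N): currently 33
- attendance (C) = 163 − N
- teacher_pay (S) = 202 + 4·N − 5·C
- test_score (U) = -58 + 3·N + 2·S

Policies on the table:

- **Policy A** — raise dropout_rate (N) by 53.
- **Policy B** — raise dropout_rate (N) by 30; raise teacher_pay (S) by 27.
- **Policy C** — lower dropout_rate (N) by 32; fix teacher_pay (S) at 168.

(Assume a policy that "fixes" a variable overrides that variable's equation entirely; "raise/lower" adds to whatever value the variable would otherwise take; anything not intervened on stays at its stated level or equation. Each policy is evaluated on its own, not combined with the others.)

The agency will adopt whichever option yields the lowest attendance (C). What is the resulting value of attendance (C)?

77

Policy A (N + 53):
  N = 33 + 53 = 86
  C = 163 − 86 = 77
Policy B (N + 30, S + 27):
  N = 33 + 30 = 63
  C = 163 − 63 = 100
Policy C (N − 32, S := 168):
  N = 33 − 32 = 1
  C = 163 − 1 = 162
Comparing — Policy A: C=77, Policy B: C=100, Policy C: C=162. Lowest is 77 (Policy A).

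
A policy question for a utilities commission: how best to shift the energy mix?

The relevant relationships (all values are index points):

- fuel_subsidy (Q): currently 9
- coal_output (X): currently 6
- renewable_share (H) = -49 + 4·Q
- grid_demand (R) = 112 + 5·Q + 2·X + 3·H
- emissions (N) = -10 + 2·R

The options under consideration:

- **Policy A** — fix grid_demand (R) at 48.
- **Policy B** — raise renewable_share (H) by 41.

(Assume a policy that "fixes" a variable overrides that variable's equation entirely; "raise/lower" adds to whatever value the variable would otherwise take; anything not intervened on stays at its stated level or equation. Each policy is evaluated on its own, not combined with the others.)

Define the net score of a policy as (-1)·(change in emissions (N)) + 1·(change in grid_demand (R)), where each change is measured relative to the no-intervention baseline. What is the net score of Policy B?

Baseline:
  Q = 9
  X = 6
  H = -49 + 4·9 = -13
  R = 112 + 5·9 + 2·6 + 3·(-13) = 130
  N = -10 + 2·130 = 250
Policy B (H + 41):
  Q = 9
  X = 6
  H = -49 + 4·9 (+41 from intervention) = 28
  R = 112 + 5·9 + 2·6 + 3·28 = 253
  N = -10 + 2·253 = 496
ΔN = 496 − 250 = 246; ΔR = 253 − 130 = 123
Score = (-1)·246 + 1·123 = -123

-123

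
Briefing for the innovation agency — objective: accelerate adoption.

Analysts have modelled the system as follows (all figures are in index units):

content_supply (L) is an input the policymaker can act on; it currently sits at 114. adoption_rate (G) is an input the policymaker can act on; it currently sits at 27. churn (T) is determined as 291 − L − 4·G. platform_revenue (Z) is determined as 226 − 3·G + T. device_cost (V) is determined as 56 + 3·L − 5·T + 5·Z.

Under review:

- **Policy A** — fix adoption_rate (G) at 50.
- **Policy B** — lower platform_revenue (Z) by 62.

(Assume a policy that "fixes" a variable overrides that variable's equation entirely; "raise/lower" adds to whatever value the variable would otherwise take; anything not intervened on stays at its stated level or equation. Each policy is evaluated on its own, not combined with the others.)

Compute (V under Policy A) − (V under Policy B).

Policy A (G := 50):
  L = 114
  G = 50
  T = 291 − 114 − 4·50 = -23
  Z = 226 − 3·50 + (-23) = 53
  V = 56 + 3·114 − 5·(-23) + 5·53 = 778
Policy B (Z − 62):
  L = 114
  G = 27
  T = 291 − 114 − 4·27 = 69
  Z = 226 − 3·27 + 69 (−62 from intervention) = 152
  V = 56 + 3·114 − 5·69 + 5·152 = 813
V: 778 − 813 = -35

-35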